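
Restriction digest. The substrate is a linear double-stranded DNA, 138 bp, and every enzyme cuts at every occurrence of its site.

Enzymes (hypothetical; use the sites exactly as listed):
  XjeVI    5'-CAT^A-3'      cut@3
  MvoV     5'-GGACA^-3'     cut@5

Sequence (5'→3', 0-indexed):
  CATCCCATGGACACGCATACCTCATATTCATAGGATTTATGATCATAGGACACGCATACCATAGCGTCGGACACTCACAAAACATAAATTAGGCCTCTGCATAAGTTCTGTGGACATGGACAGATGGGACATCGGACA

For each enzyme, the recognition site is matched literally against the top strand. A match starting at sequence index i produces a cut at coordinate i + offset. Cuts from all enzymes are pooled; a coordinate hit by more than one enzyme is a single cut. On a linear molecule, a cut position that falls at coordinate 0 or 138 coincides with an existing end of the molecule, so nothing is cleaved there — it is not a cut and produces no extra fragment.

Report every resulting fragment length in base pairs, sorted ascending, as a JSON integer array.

[5,5,5,6,6,6,7,7,9,11,12,13,14,15,17]

Scan for sites:
  XjeVI CATA/3: at [15, 22, 28, 43, 54, 59, 82, 99] ⇒ [18, 25, 31, 46, 57, 62, 85, 102]
  MvoV GGACA/5: at [8, 47, 68, 111, 117, 126, 133] ⇒ [13, 52, 73, 116, 122, 131] (position 138 is a terminus of the linear molecule — no cut)

All cut coordinates (distinct, sorted): [13, 18, 25, 31, 46, 52, 57, 62, 73, 85, 102, 116, 122, 131]

Fragments:
  [0,13): 13 bp
  [13,18): 5 bp
  [18,25): 7 bp
  [25,31): 6 bp
  [31,46): 15 bp
  [46,52): 6 bp
  [52,57): 5 bp
  [57,62): 5 bp
  [62,73): 11 bp
  [73,85): 12 bp
  [85,102): 17 bp
  [102,116): 14 bp
  [116,122): 6 bp
  [122,131): 9 bp
  [131,138): 7 bp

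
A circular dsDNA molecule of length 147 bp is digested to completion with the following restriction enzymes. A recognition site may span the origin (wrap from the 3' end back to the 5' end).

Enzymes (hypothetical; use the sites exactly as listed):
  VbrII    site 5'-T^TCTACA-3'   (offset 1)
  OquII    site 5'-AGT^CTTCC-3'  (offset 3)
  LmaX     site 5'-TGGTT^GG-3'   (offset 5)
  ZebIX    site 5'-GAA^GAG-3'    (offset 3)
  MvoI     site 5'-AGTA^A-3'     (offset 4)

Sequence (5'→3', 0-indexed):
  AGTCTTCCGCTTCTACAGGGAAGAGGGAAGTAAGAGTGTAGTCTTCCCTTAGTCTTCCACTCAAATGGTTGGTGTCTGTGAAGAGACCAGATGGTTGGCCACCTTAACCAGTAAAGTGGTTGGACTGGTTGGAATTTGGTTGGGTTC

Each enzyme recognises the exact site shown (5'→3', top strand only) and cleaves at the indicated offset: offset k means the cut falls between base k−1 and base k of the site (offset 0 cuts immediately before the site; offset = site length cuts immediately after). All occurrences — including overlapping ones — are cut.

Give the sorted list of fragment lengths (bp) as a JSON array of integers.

Site scan:
  VbrII (TTCTACA, off=1): starts [10] → cuts [11]
  OquII (AGTCTTCC, off=3): starts [0, 39, 50] → cuts [3, 42, 53]
  LmaX (TGGTTGG, off=5): starts [65, 91, 116, 125, 136] → cuts [70, 96, 121, 130, 141]
  ZebIX (GAAGAG, off=3): starts [19, 79] → cuts [22, 82]
  MvoI (AGTAA, off=4): starts [28, 109] → cuts [32, 113]

Pooled cuts: [3, 11, 22, 32, 42, 53, 70, 82, 96, 113, 121, 130, 141]

Fragments:
  3→11: 8 bp
  11→22: 11 bp
  22→32: 10 bp
  32→42: 10 bp
  42→53: 11 bp
  53→70: 17 bp
  70→82: 12 bp
  82→96: 14 bp
  96→113: 17 bp
  113→121: 8 bp
  121→130: 9 bp
  130→141: 11 bp
  141→3 (wrap): 147-141+3 = 9 bp

[8,8,9,9,10,10,11,11,11,12,14,17,17]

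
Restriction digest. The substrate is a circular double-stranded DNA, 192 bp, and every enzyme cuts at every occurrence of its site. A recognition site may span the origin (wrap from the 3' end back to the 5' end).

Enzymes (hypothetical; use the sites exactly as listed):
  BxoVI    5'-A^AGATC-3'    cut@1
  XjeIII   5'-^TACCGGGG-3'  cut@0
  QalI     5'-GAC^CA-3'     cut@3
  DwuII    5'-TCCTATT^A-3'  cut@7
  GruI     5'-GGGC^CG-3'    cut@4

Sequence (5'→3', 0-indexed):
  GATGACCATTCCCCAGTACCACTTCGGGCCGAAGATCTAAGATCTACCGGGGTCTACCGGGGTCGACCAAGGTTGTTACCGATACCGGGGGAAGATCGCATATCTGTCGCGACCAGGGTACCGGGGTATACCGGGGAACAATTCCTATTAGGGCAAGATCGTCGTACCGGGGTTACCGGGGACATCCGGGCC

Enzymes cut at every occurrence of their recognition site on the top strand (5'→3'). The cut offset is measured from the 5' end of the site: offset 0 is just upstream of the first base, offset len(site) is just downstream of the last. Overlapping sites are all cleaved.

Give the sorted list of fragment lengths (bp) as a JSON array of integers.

Site scan:
  BxoVI (AAGATC, off=1): starts [31, 38, 91, 154] → cuts [32, 39, 92, 155]
  XjeIII (TACCGGGG, off=0): starts [44, 54, 82, 118, 128, 164, 173] → cuts [44, 54, 82, 118, 128, 164, 173]
  QalI (GACCA, off=3): starts [3, 64, 110] → cuts [6, 67, 113]
  DwuII (TCCTATTA, off=7): starts [142] → cuts [149]
  GruI (GGGCCG, off=4): starts [25, 187] → cuts [29, 191]

Pooled cuts: [6, 29, 32, 39, 44, 54, 67, 82, 92, 113, 118, 128, 149, 155, 164, 173, 191]

Fragments:
  6→29: 23 bp
  29→32: 3 bp
  32→39: 7 bp
  39→44: 5 bp
  44→54: 10 bp
  54→67: 13 bp
  67→82: 15 bp
  82→92: 10 bp
  92→113: 21 bp
  113→118: 5 bp
  118→128: 10 bp
  128→149: 21 bp
  149→155: 6 bp
  155→164: 9 bp
  164→173: 9 bp
  173→191: 18 bp
  191→6 (wrap): 192-191+6 = 7 bp

[3,5,5,6,7,7,9,9,10,10,10,13,15,18,21,21,23]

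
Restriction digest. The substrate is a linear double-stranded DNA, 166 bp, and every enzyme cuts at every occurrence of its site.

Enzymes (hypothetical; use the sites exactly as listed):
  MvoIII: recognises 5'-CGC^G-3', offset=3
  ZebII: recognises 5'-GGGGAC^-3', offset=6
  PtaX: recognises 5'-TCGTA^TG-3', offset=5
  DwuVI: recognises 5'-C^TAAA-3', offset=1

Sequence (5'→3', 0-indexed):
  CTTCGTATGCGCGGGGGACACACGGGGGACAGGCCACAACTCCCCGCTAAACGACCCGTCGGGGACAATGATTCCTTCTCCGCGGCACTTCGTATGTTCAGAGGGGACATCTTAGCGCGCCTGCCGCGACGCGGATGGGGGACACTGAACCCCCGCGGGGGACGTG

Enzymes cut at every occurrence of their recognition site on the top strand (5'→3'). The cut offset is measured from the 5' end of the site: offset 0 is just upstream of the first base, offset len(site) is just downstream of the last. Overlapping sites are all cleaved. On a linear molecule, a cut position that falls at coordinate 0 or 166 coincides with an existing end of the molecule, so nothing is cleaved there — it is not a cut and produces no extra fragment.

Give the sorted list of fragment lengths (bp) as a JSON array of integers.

[3,5,5,7,7,7,9,10,11,11,11,13,14,17,17,19]

Scan for sites:
  MvoIII CGCG/3: at [9, 80, 115, 124, 129, 153] ⇒ [12, 83, 118, 127, 132, 156]
  ZebII GGGGAC/6: at [13, 24, 60, 102, 137, 157] ⇒ [19, 30, 66, 108, 143, 163]
  PtaX TCGTATG/5: at [2, 89] ⇒ [7, 94]
  DwuVI CTAAA/1: at [46] ⇒ [47]

All cut coordinates (distinct, sorted): [7, 12, 19, 30, 47, 66, 83, 94, 108, 118, 127, 132, 143, 156, 163]

Fragments:
  [0,7): 7 bp
  [7,12): 5 bp
  [12,19): 7 bp
  [19,30): 11 bp
  [30,47): 17 bp
  [47,66): 19 bp
  [66,83): 17 bp
  [83,94): 11 bp
  [94,108): 14 bp
  [108,118): 10 bp
  [118,127): 9 bp
  [127,132): 5 bp
  [132,143): 11 bp
  [143,156): 13 bp
  [156,163): 7 bp
  [163,166): 3 bp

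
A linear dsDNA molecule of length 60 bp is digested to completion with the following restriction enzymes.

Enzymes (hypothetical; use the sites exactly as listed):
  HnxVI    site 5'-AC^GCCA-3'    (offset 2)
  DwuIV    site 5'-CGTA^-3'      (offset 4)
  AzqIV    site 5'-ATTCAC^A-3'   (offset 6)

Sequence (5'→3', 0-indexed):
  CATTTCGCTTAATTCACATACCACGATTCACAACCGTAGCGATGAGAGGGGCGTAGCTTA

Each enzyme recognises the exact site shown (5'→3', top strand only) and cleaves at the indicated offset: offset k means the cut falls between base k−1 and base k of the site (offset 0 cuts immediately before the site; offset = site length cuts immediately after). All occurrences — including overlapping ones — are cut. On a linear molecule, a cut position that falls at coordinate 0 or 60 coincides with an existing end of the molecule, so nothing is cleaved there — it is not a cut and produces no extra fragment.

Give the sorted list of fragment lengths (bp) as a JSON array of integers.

Scan for sites:
  HnxVI (ACGCCA, off=2): no sites
  DwuIV CGTA/4: at [34, 51] ⇒ [38, 55]
  AzqIV ATTCACA/6: at [11, 25] ⇒ [17, 31]

All cut coordinates (distinct, sorted): [17, 31, 38, 55]

Fragment lengths:
  [0,17): 17 bp
  [17,31): 14 bp
  [31,38): 7 bp
  [38,55): 17 bp
  [55,60): 5 bp

[5,7,14,17,17]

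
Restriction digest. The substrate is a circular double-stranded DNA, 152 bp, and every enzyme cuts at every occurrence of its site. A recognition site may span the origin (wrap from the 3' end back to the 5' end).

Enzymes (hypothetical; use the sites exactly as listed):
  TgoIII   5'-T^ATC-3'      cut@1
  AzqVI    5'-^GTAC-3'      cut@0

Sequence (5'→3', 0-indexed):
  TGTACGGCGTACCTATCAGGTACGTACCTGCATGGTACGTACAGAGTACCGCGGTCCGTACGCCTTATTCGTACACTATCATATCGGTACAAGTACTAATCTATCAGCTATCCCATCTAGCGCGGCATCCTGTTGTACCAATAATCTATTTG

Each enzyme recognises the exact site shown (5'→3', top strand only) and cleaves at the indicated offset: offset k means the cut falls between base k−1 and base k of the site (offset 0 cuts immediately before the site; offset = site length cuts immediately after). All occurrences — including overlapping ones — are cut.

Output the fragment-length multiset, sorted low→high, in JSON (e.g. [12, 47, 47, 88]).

Site scan:
  TgoIII TATC/1: at [13, 76, 81, 101, 108] ⇒ [14, 77, 82, 102, 109]
  AzqVI GTAC/0: at [1, 8, 19, 23, 34, 38, 45, 57, 70, 86, 92, 134] ⇒ [1, 8, 19, 23, 34, 38, 45, 57, 70, 86, 92, 134]

Pooled cuts: [1, 8, 14, 19, 23, 34, 38, 45, 57, 70, 77, 82, 86, 92, 102, 109, 134]

Fragment lengths:
  1→8: 7 bp
  8→14: 6 bp
  14→19: 5 bp
  19→23: 4 bp
  23→34: 11 bp
  34→38: 4 bp
  38→45: 7 bp
  45→57: 12 bp
  57→70: 13 bp
  70→77: 7 bp
  77→82: 5 bp
  82→86: 4 bp
  86→92: 6 bp
  92→102: 10 bp
  102→109: 7 bp
  109→134: 25 bp
  134→1 (wrap): 152-134+1 = 19 bp

[4,4,4,5,5,6,6,7,7,7,7,10,11,12,13,19,25]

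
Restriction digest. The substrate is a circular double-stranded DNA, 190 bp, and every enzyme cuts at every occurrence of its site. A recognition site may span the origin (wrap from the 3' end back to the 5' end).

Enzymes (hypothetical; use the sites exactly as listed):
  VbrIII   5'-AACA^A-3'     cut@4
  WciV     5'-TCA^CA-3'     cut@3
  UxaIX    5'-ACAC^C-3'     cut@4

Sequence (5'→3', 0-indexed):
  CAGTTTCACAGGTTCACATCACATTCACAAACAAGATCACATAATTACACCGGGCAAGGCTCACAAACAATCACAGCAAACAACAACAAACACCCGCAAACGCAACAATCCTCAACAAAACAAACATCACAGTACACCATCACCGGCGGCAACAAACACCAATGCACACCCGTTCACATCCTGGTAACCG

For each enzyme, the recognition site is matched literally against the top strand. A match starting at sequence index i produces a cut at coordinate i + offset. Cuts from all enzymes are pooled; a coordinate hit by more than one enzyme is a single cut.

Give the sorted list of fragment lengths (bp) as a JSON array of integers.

Scan for sites:
  VbrIII (AACAA, off=4): starts [29, 65, 78, 81, 84, 103, 113, 118, 150] → cuts [33, 69, 82, 85, 88, 107, 117, 122, 154]
  WciV (TCACA, off=3): starts [5, 13, 18, 24, 36, 60, 70, 126, 173] → cuts [8, 16, 21, 27, 39, 63, 73, 129, 176]
  UxaIX (ACACC, off=4): starts [46, 89, 133, 155, 165] → cuts [50, 93, 137, 159, 169]

All cut coordinates (distinct, sorted): [8, 16, 21, 27, 33, 39, 50, 63, 69, 73, 82, 85, 88, 93, 107, 117, 122, 129, 137, 154, 159, 169, 176]

Fragment lengths:
  8→16: 8 bp
  16→21: 5 bp
  21→27: 6 bp
  27→33: 6 bp
  33→39: 6 bp
  39→50: 11 bp
  50→63: 13 bp
  63→69: 6 bp
  69→73: 4 bp
  73→82: 9 bp
  82→85: 3 bp
  85→88: 3 bp
  88→93: 5 bp
  93→107: 14 bp
  107→117: 10 bp
  117→122: 5 bp
  122→129: 7 bp
  129→137: 8 bp
  137→154: 17 bp
  154→159: 5 bp
  159→169: 10 bp
  169→176: 7 bp
  176→8 (wrap): 190-176+8 = 22 bp

[3,3,4,5,5,5,5,6,6,6,6,7,7,8,8,9,10,10,11,13,14,17,22]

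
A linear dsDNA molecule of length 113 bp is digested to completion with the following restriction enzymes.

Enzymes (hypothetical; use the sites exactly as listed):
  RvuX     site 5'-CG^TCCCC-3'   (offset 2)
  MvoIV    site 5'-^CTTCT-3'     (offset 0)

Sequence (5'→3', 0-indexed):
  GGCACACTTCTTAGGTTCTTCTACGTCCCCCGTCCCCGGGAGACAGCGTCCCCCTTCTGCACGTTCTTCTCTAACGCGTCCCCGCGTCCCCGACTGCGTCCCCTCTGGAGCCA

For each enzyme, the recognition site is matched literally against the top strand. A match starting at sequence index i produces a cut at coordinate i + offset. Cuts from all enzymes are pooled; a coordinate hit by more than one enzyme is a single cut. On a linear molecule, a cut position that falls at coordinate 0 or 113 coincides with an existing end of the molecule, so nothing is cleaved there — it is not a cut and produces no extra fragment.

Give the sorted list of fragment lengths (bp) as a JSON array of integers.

Scan for sites:
  RvuX CGTCCCC/2: at [23, 30, 46, 76, 84, 96] ⇒ [25, 32, 48, 78, 86, 98]
  MvoIV CTTCT/0: at [6, 17, 53, 65] ⇒ [6, 17, 53, 65]

All cut coordinates (distinct, sorted): [6, 17, 25, 32, 48, 53, 65, 78, 86, 98]

Fragments:
  [0,6): 6 bp
  [6,17): 11 bp
  [17,25): 8 bp
  [25,32): 7 bp
  [32,48): 16 bp
  [48,53): 5 bp
  [53,65): 12 bp
  [65,78): 13 bp
  [78,86): 8 bp
  [86,98): 12 bp
  [98,113): 15 bp

[5,6,7,8,8,11,12,12,13,15,16]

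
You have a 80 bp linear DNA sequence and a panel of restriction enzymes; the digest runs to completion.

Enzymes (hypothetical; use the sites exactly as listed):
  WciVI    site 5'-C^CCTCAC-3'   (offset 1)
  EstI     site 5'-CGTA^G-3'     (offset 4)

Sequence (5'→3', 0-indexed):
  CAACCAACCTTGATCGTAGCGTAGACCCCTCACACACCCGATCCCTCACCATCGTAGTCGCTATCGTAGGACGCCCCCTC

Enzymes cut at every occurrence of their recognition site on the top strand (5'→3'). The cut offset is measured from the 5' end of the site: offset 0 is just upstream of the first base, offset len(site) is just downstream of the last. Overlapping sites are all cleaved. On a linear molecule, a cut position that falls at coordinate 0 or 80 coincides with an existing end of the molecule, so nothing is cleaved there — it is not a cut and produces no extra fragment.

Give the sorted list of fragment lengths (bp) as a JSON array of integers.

[4,5,12,12,13,16,18]

Per-enzyme occurrences:
  WciVI CCCTCAC/1: at [26, 42] ⇒ [27, 43]
  EstI CGTAG/4: at [14, 19, 52, 64] ⇒ [18, 23, 56, 68]

All cut coordinates (distinct, sorted): [18, 23, 27, 43, 56, 68]

Fragment lengths:
  [0,18): 18 bp
  [18,23): 5 bp
  [23,27): 4 bp
  [27,43): 16 bp
  [43,56): 13 bp
  [56,68): 12 bp
  [68,80): 12 bp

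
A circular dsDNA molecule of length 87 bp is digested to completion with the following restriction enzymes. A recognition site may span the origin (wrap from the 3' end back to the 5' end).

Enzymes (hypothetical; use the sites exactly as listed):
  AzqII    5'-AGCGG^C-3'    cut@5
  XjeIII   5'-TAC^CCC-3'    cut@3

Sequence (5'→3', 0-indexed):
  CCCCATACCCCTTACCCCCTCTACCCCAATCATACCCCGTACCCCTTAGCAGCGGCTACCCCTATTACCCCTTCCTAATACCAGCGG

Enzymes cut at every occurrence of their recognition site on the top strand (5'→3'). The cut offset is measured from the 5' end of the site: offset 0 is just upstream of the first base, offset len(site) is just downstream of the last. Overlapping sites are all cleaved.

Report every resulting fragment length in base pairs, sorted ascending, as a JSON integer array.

[4,7,7,8,9,9,11,13,19]

Site scan:
  AzqII AGCGGC/5: at [50, 82] ⇒ [0, 55]
  XjeIII TACCCC/3: at [5, 12, 21, 32, 39, 56, 65] ⇒ [8, 15, 24, 35, 42, 59, 68]

Pooled cuts: [0, 8, 15, 24, 35, 42, 55, 59, 68]

Fragment lengths:
  0→8: 8 bp
  8→15: 7 bp
  15→24: 9 bp
  24→35: 11 bp
  35→42: 7 bp
  42→55: 13 bp
  55→59: 4 bp
  59→68: 9 bp
  68→0 (wrap): 87-68+0 = 19 bp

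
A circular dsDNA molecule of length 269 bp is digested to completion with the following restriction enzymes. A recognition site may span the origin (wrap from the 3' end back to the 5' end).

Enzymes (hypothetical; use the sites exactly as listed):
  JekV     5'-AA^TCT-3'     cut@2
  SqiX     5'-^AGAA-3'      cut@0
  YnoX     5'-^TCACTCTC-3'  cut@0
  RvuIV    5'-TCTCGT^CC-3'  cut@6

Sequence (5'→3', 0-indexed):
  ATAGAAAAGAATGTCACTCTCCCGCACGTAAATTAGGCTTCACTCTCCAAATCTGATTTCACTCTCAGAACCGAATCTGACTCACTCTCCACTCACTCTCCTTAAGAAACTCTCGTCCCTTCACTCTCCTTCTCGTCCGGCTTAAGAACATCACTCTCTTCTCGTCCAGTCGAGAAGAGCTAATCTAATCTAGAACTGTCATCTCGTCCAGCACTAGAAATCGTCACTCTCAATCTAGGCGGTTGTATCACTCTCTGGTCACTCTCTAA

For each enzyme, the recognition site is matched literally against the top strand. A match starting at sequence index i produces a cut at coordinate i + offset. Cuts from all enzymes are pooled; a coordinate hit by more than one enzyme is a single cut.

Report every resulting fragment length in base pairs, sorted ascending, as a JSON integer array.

Per-enzyme occurrences:
  JekV (AATCT, off=2): starts [49, 73, 181, 186, 231] → cuts [51, 75, 183, 188, 233]
  SqiX (AGAA, off=0): starts [2, 7, 66, 104, 144, 172, 191, 215] → cuts [2, 7, 66, 104, 144, 172, 191, 215]
  YnoX (TCACTCTC, off=0): starts [13, 39, 58, 81, 92, 120, 150, 223, 247, 258] → cuts [13, 39, 58, 81, 92, 120, 150, 223, 247, 258]
  RvuIV (TCTCGTCC, off=6): starts [110, 130, 159, 201] → cuts [116, 136, 165, 207]

All cut coordinates (distinct, sorted): [2, 7, 13, 39, 51, 58, 66, 75, 81, 92, 104, 116, 120, 136, 144, 150, 165, 172, 183, 188, 191, 207, 215, 223, 233, 247, 258]

Fragment lengths:
  2→7: 5 bp
  7→13: 6 bp
  13→39: 26 bp
  39→51: 12 bp
  51→58: 7 bp
  58→66: 8 bp
  66→75: 9 bp
  75→81: 6 bp
  81→92: 11 bp
  92→104: 12 bp
  104→116: 12 bp
  116→120: 4 bp
  120→136: 16 bp
  136→144: 8 bp
  144→150: 6 bp
  150→165: 15 bp
  165→172: 7 bp
  172→183: 11 bp
  183→188: 5 bp
  188→191: 3 bp
  191→207: 16 bp
  207→215: 8 bp
  215→223: 8 bp
  223→233: 10 bp
  233→247: 14 bp
  247→258: 11 bp
  258→2 (wrap): 269-258+2 = 13 bp

[3,4,5,5,6,6,6,7,7,8,8,8,8,9,10,11,11,11,12,12,12,13,14,15,16,16,26]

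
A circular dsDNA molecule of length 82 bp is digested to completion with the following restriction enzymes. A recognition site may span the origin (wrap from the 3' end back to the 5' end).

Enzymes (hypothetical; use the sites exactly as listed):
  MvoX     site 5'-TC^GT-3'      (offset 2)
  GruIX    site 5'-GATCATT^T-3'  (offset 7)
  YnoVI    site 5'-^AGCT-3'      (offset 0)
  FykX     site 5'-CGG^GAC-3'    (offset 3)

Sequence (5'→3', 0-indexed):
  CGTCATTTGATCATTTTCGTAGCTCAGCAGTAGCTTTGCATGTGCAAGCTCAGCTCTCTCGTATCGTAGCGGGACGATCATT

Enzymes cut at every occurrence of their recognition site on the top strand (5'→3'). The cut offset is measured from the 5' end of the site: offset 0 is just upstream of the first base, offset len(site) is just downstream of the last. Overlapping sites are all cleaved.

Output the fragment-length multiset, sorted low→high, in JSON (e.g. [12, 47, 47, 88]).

[2,3,5,5,7,9,11,11,14,15]

Per-enzyme occurrences:
  MvoX TCGT/2: at [16, 58, 63, 81] ⇒ [1, 18, 60, 65]
  GruIX GATCATTT/7: at [8] ⇒ [15]
  YnoVI AGCT/0: at [20, 31, 46, 51] ⇒ [20, 31, 46, 51]
  FykX CGGGAC/3: at [69] ⇒ [72]

All cut coordinates (distinct, sorted): [1, 15, 18, 20, 31, 46, 51, 60, 65, 72]

Fragment lengths:
  1→15: 14 bp
  15→18: 3 bp
  18→20: 2 bp
  20→31: 11 bp
  31→46: 15 bp
  46→51: 5 bp
  51→60: 9 bp
  60→65: 5 bp
  65→72: 7 bp
  72→1 (wrap): 82-72+1 = 11 bp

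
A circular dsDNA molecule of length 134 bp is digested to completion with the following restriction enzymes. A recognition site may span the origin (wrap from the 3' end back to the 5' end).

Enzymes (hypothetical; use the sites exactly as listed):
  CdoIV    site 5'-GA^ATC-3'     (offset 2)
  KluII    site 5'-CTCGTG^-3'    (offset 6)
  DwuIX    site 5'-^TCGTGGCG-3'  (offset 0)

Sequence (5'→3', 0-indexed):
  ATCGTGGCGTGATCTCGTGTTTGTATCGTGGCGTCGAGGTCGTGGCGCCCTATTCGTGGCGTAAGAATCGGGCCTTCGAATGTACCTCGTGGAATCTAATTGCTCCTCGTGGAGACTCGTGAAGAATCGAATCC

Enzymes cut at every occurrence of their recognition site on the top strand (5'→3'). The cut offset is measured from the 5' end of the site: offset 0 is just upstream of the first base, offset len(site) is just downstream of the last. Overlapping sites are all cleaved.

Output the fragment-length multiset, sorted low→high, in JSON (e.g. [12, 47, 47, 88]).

Scan for sites:
  CdoIV (GAATC, off=2): starts [64, 91, 123, 128] → cuts [66, 93, 125, 130]
  KluII (CTCGTG, off=6): starts [13, 85, 105, 115] → cuts [19, 91, 111, 121]
  DwuIX (TCGTGGCG, off=0): starts [1, 25, 39, 53] → cuts [1, 25, 39, 53]

Pooled cuts: [1, 19, 25, 39, 53, 66, 91, 93, 111, 121, 125, 130]

Fragment lengths:
  1→19: 18 bp
  19→25: 6 bp
  25→39: 14 bp
  39→53: 14 bp
  53→66: 13 bp
  66→91: 25 bp
  91→93: 2 bp
  93→111: 18 bp
  111→121: 10 bp
  121→125: 4 bp
  125→130: 5 bp
  130→1 (wrap): 134-130+1 = 5 bp

[2,4,5,5,6,10,13,14,14,18,18,25]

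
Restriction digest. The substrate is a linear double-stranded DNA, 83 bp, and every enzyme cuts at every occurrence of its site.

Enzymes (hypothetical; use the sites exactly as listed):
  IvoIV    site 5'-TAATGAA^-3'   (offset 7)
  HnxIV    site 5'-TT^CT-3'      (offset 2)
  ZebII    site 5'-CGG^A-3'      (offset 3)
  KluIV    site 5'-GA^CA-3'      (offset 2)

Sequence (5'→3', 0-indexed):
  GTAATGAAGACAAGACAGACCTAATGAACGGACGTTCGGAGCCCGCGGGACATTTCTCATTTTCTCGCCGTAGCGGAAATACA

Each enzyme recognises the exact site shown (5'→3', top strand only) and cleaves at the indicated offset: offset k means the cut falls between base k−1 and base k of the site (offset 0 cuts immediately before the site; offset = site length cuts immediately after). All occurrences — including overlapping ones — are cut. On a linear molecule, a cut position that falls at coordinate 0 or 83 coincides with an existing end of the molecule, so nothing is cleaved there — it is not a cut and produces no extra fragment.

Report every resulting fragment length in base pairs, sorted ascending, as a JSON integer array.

Site scan:
  IvoIV (TAATGAA, off=7): starts [1, 21] → cuts [8, 28]
  HnxIV (TTCT, off=2): starts [53, 61] → cuts [55, 63]
  ZebII (CGGA, off=3): starts [28, 36, 73] → cuts [31, 39, 76]
  KluIV (GACA, off=2): starts [8, 13, 48] → cuts [10, 15, 50]

Pooled cuts: [8, 10, 15, 28, 31, 39, 50, 55, 63, 76]

Fragment lengths:
  [0,8): 8 bp
  [8,10): 2 bp
  [10,15): 5 bp
  [15,28): 13 bp
  [28,31): 3 bp
  [31,39): 8 bp
  [39,50): 11 bp
  [50,55): 5 bp
  [55,63): 8 bp
  [63,76): 13 bp
  [76,83): 7 bp

[2,3,5,5,7,8,8,8,11,13,13]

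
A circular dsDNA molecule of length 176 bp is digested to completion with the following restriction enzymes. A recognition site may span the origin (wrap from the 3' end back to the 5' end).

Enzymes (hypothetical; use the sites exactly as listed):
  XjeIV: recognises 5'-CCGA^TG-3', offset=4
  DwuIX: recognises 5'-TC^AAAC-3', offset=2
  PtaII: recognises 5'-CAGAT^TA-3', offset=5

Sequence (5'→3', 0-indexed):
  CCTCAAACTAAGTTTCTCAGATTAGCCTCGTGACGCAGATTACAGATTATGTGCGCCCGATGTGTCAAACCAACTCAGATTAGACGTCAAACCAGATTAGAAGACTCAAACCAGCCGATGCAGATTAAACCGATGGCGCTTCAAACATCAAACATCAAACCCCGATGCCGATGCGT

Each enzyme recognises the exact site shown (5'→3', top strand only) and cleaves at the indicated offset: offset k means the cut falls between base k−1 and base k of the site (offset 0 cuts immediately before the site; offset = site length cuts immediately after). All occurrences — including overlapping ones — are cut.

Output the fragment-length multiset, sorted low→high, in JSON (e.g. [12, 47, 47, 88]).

Per-enzyme occurrences:
  XjeIV (CCGATG, off=4): starts [56, 114, 129, 161, 167] → cuts [60, 118, 133, 165, 171]
  DwuIX (TCAAAC, off=2): starts [2, 64, 86, 105, 140, 147, 154] → cuts [4, 66, 88, 107, 142, 149, 156]
  PtaII (CAGATTA, off=5): starts [17, 35, 42, 75, 92, 120] → cuts [22, 40, 47, 80, 97, 125]

Pooled cuts: [4, 22, 40, 47, 60, 66, 80, 88, 97, 107, 118, 125, 133, 142, 149, 156, 165, 171]

Fragments:
  4→22: 18 bp
  22→40: 18 bp
  40→47: 7 bp
  47→60: 13 bp
  60→66: 6 bp
  66→80: 14 bp
  80→88: 8 bp
  88→97: 9 bp
  97→107: 10 bp
  107→118: 11 bp
  118→125: 7 bp
  125→133: 8 bp
  133→142: 9 bp
  142→149: 7 bp
  149→156: 7 bp
  156→165: 9 bp
  165→171: 6 bp
  171→4 (wrap): 176-171+4 = 9 bp

[6,6,7,7,7,7,8,8,9,9,9,9,10,11,13,14,18,18]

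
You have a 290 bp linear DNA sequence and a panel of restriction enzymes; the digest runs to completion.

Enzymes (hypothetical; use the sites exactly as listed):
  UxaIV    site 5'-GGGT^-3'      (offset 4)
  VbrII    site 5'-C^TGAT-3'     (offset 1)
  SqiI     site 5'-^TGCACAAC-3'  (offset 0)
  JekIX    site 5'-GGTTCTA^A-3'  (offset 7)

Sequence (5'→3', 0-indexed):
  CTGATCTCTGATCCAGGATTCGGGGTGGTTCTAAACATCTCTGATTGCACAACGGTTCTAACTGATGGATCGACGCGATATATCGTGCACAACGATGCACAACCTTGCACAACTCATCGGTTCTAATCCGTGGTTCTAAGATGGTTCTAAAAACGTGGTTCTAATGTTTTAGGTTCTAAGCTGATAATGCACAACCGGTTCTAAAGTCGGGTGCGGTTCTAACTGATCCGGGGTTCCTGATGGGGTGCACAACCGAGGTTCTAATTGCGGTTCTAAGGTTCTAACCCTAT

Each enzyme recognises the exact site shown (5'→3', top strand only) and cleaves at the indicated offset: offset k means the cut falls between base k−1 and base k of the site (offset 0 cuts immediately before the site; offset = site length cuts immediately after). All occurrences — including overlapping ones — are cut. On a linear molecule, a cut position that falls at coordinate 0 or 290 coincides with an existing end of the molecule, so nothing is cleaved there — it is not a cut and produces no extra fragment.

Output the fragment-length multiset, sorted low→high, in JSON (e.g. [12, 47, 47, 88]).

Per-enzyme occurrences:
  UxaIV GGGT/4: at [22, 208, 230, 242] ⇒ [26, 212, 234, 246]
  VbrII CTGAT/1: at [0, 7, 40, 61, 180, 222, 236] ⇒ [1, 8, 41, 62, 181, 223, 237]
  SqiI TGCACAAC/0: at [45, 85, 95, 105, 187, 245] ⇒ [45, 85, 95, 105, 187, 245]
  JekIX GGTTCTAA/7: at [26, 53, 118, 131, 142, 156, 171, 196, 214, 256, 268, 276] ⇒ [33, 60, 125, 138, 149, 163, 178, 203, 221, 263, 275, 283]

Pooled cuts: [1, 8, 26, 33, 41, 45, 60, 62, 85, 95, 105, 125, 138, 149, 163, 178, 181, 187, 203, 212, 221, 223, 234, 237, 245, 246, 263, 275, 283]

Fragments:
  [0,1): 1 bp
  [1,8): 7 bp
  [8,26): 18 bp
  [26,33): 7 bp
  [33,41): 8 bp
  [41,45): 4 bp
  [45,60): 15 bp
  [60,62): 2 bp
  [62,85): 23 bp
  [85,95): 10 bp
  [95,105): 10 bp
  [105,125): 20 bp
  [125,138): 13 bp
  [138,149): 11 bp
  [149,163): 14 bp
  [163,178): 15 bp
  [178,181): 3 bp
  [181,187): 6 bp
  [187,203): 16 bp
  [203,212): 9 bp
  [212,221): 9 bp
  [221,223): 2 bp
  [223,234): 11 bp
  [234,237): 3 bp
  [237,245): 8 bp
  [245,246): 1 bp
  [246,263): 17 bp
  [263,275): 12 bp
  [275,283): 8 bp
  [283,290): 7 bp

[1,1,2,2,3,3,4,6,7,7,7,8,8,8,9,9,10,10,11,11,12,13,14,15,15,16,17,18,20,23]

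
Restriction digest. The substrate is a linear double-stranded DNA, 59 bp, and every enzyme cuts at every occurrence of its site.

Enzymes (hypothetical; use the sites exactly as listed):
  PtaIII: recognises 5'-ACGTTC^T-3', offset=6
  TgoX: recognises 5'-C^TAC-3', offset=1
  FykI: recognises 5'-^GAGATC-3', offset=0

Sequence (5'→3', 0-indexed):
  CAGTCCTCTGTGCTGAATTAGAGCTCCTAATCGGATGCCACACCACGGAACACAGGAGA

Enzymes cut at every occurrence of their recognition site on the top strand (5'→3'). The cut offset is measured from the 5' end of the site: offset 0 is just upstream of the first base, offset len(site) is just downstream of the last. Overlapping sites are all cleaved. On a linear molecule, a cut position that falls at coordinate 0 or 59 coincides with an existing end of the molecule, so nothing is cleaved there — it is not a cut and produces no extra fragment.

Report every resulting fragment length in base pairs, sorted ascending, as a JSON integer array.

Per-enzyme occurrences:
  PtaIII (ACGTTCT, off=6): no sites
  TgoX (CTAC, off=1): no sites
  FykI (GAGATC, off=0): no sites

Pooled cuts: ∅

Fragments:
  no cuts → one linear fragment of 59 bp

[59]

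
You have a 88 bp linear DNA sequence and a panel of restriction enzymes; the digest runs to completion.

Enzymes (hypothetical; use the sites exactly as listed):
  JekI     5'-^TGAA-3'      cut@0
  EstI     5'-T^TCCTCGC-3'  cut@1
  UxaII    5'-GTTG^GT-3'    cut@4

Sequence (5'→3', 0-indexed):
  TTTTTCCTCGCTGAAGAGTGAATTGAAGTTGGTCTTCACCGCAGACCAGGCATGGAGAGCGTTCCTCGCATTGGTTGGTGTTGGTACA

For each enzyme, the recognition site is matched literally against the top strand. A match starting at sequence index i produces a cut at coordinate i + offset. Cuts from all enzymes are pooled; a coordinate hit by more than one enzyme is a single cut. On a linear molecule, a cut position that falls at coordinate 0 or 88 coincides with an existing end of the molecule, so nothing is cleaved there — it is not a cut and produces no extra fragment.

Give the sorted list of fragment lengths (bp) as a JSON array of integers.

Site scan:
  JekI (TGAA, off=0): starts [11, 18, 23] → cuts [11, 18, 23]
  EstI (TTCCTCGC, off=1): starts [3, 61] → cuts [4, 62]
  UxaII (GTTGGT, off=4): starts [27, 73, 79] → cuts [31, 77, 83]

All cut coordinates (distinct, sorted): [4, 11, 18, 23, 31, 62, 77, 83]

Fragments:
  [0,4): 4 bp
  [4,11): 7 bp
  [11,18): 7 bp
  [18,23): 5 bp
  [23,31): 8 bp
  [31,62): 31 bp
  [62,77): 15 bp
  [77,83): 6 bp
  [83,88): 5 bp

[4,5,5,6,7,7,8,15,31]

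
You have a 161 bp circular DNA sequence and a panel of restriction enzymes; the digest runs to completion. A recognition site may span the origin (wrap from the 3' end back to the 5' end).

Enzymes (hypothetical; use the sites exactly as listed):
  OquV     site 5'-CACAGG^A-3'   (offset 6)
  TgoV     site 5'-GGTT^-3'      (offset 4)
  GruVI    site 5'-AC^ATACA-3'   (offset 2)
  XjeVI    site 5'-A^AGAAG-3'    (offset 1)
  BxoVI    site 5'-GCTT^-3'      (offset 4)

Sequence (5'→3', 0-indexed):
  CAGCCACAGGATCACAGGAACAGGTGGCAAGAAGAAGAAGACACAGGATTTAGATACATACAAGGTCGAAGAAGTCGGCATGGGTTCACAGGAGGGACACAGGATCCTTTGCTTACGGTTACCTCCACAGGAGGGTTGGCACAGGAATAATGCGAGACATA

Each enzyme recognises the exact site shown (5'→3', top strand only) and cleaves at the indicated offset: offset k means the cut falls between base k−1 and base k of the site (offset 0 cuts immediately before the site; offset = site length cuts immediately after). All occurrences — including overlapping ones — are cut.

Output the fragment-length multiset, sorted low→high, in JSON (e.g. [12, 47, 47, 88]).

Per-enzyme occurrences:
  OquV CACAGGA/6: at [4, 12, 41, 86, 97, 125, 139] ⇒ [10, 18, 47, 92, 103, 131, 145]
  TgoV GGTT/4: at [82, 116, 133] ⇒ [86, 120, 137]
  GruVI ACATACA/2: at [55, 156] ⇒ [57, 158]
  XjeVI AAGAAG/1: at [28, 31, 34, 68] ⇒ [29, 32, 35, 69]
  BxoVI GCTT/4: at [110] ⇒ [114]

All cut coordinates (distinct, sorted): [10, 18, 29, 32, 35, 47, 57, 69, 86, 92, 103, 114, 120, 131, 137, 145, 158]

Fragments:
  10→18: 8 bp
  18→29: 11 bp
  29→32: 3 bp
  32→35: 3 bp
  35→47: 12 bp
  47→57: 10 bp
  57→69: 12 bp
  69→86: 17 bp
  86→92: 6 bp
  92→103: 11 bp
  103→114: 11 bp
  114→120: 6 bp
  120→131: 11 bp
  131→137: 6 bp
  137→145: 8 bp
  145→158: 13 bp
  158→10 (wrap): 161-158+10 = 13 bp

[3,3,6,6,6,8,8,10,11,11,11,11,12,12,13,13,17]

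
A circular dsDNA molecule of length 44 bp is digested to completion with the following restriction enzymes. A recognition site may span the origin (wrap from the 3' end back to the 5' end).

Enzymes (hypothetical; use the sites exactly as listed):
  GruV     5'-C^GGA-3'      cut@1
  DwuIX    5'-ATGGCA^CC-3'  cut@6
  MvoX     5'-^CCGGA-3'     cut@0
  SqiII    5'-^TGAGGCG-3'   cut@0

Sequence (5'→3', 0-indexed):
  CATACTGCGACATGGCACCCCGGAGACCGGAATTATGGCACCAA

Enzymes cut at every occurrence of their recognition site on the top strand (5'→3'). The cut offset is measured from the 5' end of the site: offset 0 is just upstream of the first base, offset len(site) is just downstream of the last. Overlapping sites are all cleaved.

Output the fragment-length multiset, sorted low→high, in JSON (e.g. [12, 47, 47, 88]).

Scan for sites:
  GruV (CGGA, off=1): starts [20, 27] → cuts [21, 28]
  DwuIX (ATGGCACC, off=6): starts [11, 34] → cuts [17, 40]
  MvoX (CCGGA, off=0): starts [19, 26] → cuts [19, 26]
  SqiII (TGAGGCG, off=0): no sites

All cut coordinates (distinct, sorted): [17, 19, 21, 26, 28, 40]

Fragments:
  17→19: 2 bp
  19→21: 2 bp
  21→26: 5 bp
  26→28: 2 bp
  28→40: 12 bp
  40→17 (wrap): 44-40+17 = 21 bp

[2,2,2,5,12,21]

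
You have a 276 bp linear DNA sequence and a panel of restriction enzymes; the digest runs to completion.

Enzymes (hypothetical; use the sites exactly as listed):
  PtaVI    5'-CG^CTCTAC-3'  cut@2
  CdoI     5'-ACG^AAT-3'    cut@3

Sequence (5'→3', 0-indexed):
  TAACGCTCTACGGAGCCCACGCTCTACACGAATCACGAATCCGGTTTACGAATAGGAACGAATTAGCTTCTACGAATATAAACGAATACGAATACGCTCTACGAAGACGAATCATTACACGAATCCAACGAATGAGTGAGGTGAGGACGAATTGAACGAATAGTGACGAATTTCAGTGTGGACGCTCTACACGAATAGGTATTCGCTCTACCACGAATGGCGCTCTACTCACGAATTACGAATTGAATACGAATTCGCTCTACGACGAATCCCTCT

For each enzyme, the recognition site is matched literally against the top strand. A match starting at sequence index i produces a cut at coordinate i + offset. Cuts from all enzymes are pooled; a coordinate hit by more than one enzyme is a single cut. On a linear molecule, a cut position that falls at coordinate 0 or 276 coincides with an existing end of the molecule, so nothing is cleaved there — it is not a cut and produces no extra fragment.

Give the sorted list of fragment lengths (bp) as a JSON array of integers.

[5,6,6,6,7,7,7,9,9,9,9,9,10,10,10,10,10,11,11,12,12,13,13,14,16,16,19]

Per-enzyme occurrences:
  PtaVI CGCTCTAC/2: at [3, 19, 94, 182, 203, 220, 255] ⇒ [5, 21, 96, 184, 205, 222, 257]
  CdoI ACGAAT/3: at [27, 34, 47, 57, 71, 81, 87, 106, 118, 127, 146, 155, 165, 190, 212, 230, 237, 248, 264] ⇒ [30, 37, 50, 60, 74, 84, 90, 109, 121, 130, 149, 158, 168, 193, 215, 233, 240, 251, 267]

Pooled cuts: [5, 21, 30, 37, 50, 60, 74, 84, 90, 96, 109, 121, 130, 149, 158, 168, 184, 193, 205, 215, 222, 233, 240, 251, 257, 267]

Fragments:
  [0,5): 5 bp
  [5,21): 16 bp
  [21,30): 9 bp
  [30,37): 7 bp
  [37,50): 13 bp
  [50,60): 10 bp
  [60,74): 14 bp
  [74,84): 10 bp
  [84,90): 6 bp
  [90,96): 6 bp
  [96,109): 13 bp
  [109,121): 12 bp
  [121,130): 9 bp
  [130,149): 19 bp
  [149,158): 9 bp
  [158,168): 10 bp
  [168,184): 16 bp
  [184,193): 9 bp
  [193,205): 12 bp
  [205,215): 10 bp
  [215,222): 7 bp
  [222,233): 11 bp
  [233,240): 7 bp
  [240,251): 11 bp
  [251,257): 6 bp
  [257,267): 10 bp
  [267,276): 9 bp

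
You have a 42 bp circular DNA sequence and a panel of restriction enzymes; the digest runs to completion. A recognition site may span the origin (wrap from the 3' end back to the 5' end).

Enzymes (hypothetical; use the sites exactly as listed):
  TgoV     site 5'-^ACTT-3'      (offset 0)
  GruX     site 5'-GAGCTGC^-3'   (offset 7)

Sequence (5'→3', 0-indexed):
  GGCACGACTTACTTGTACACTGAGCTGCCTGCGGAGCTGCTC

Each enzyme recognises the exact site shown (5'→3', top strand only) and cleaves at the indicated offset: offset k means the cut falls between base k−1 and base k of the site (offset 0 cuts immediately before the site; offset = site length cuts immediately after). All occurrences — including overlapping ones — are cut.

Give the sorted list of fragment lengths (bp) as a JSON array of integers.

Site scan:
  TgoV (ACTT, off=0): starts [6, 10] → cuts [6, 10]
  GruX (GAGCTGC, off=7): starts [21, 33] → cuts [28, 40]

Pooled cuts: [6, 10, 28, 40]

Fragments:
  6→10: 4 bp
  10→28: 18 bp
  28→40: 12 bp
  40→6 (wrap): 42-40+6 = 8 bp

[4,8,12,18]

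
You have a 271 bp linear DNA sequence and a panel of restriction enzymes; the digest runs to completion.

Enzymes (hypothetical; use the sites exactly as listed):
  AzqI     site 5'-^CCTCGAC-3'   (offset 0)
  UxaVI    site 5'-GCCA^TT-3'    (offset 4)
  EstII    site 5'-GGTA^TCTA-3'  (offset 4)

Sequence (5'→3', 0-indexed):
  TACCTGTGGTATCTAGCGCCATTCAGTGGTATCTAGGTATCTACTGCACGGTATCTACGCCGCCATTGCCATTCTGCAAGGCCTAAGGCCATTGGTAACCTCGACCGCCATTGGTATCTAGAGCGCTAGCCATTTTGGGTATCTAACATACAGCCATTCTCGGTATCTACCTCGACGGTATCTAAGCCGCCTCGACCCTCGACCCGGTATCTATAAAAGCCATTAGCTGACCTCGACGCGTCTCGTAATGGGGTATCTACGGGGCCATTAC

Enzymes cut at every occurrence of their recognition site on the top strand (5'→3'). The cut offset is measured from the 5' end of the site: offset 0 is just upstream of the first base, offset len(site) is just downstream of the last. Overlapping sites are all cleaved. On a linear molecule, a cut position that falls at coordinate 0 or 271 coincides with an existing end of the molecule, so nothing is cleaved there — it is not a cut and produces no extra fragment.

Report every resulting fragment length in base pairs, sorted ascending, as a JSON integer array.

Per-enzyme occurrences:
  AzqI CCTCGAC/0: at [98, 169, 189, 196, 230] ⇒ [98, 169, 189, 196, 230]
  UxaVI GCCATT/4: at [17, 61, 67, 87, 106, 128, 152, 218, 263] ⇒ [21, 65, 71, 91, 110, 132, 156, 222, 267]
  EstII GGTATCTA/4: at [7, 27, 35, 49, 112, 137, 161, 176, 205, 251] ⇒ [11, 31, 39, 53, 116, 141, 165, 180, 209, 255]

All cut coordinates (distinct, sorted): [11, 21, 31, 39, 53, 65, 71, 91, 98, 110, 116, 132, 141, 156, 165, 169, 180, 189, 196, 209, 222, 230, 255, 267]

Fragment lengths:
  [0,11): 11 bp
  [11,21): 10 bp
  [21,31): 10 bp
  [31,39): 8 bp
  [39,53): 14 bp
  [53,65): 12 bp
  [65,71): 6 bp
  [71,91): 20 bp
  [91,98): 7 bp
  [98,110): 12 bp
  [110,116): 6 bp
  [116,132): 16 bp
  [132,141): 9 bp
  [141,156): 15 bp
  [156,165): 9 bp
  [165,169): 4 bp
  [169,180): 11 bp
  [180,189): 9 bp
  [189,196): 7 bp
  [196,209): 13 bp
  [209,222): 13 bp
  [222,230): 8 bp
  [230,255): 25 bp
  [255,267): 12 bp
  [267,271): 4 bp

[4,4,6,6,7,7,8,8,9,9,9,10,10,11,11,12,12,12,13,13,14,15,16,20,25]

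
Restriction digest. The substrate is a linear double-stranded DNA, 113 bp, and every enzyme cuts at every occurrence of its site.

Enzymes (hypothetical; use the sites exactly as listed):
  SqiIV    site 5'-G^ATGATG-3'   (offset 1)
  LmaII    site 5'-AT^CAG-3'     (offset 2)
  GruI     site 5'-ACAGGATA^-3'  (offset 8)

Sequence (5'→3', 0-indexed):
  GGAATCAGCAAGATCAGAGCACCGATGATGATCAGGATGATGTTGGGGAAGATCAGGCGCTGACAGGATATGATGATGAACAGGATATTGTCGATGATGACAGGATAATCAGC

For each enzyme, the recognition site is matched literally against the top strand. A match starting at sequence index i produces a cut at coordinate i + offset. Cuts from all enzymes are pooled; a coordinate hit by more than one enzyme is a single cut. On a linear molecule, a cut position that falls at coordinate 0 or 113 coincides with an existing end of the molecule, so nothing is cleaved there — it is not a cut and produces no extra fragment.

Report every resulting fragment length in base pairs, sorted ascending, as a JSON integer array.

[2,2,4,4,5,6,8,9,10,14,15,17,17]

Per-enzyme occurrences:
  SqiIV (GATGATG, off=1): starts [23, 35, 71, 92] → cuts [24, 36, 72, 93]
  LmaII (ATCAG, off=2): starts [3, 12, 30, 51, 107] → cuts [5, 14, 32, 53, 109]
  GruI (ACAGGATA, off=8): starts [62, 79, 99] → cuts [70, 87, 107]

All cut coordinates (distinct, sorted): [5, 14, 24, 32, 36, 53, 70, 72, 87, 93, 107, 109]

Fragment lengths:
  [0,5): 5 bp
  [5,14): 9 bp
  [14,24): 10 bp
  [24,32): 8 bp
  [32,36): 4 bp
  [36,53): 17 bp
  [53,70): 17 bp
  [70,72): 2 bp
  [72,87): 15 bp
  [87,93): 6 bp
  [93,107): 14 bp
  [107,109): 2 bp
  [109,113): 4 bp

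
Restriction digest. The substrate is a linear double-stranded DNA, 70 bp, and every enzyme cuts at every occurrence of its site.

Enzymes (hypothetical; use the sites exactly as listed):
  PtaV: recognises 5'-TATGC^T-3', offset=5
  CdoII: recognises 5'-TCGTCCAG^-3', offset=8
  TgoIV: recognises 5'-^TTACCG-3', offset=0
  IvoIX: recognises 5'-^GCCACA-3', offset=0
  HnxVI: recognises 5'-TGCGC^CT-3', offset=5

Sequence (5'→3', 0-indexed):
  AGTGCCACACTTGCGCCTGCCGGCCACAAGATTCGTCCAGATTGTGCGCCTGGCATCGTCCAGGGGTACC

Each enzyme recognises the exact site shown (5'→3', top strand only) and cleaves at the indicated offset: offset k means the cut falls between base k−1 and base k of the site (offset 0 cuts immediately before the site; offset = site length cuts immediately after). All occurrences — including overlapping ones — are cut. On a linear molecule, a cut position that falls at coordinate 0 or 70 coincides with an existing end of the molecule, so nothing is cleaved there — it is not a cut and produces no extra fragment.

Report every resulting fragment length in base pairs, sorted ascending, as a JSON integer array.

Scan for sites:
  PtaV (TATGCT, off=5): no sites
  CdoII TCGTCCAG/8: at [32, 55] ⇒ [40, 63]
  TgoIV (TTACCG, off=0): no sites
  IvoIX GCCACA/0: at [3, 22] ⇒ [3, 22]
  HnxVI TGCGCCT/5: at [11, 44] ⇒ [16, 49]

All cut coordinates (distinct, sorted): [3, 16, 22, 40, 49, 63]

Fragment lengths:
  [0,3): 3 bp
  [3,16): 13 bp
  [16,22): 6 bp
  [22,40): 18 bp
  [40,49): 9 bp
  [49,63): 14 bp
  [63,70): 7 bp

[3,6,7,9,13,14,18]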